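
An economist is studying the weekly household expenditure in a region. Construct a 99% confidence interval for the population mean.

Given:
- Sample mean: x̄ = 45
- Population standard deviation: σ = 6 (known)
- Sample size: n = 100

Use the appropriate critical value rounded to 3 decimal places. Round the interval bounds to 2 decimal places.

The population standard deviation σ is known, so use a z-interval (standard normal critical value).

For 99% confidence, z* = 2.576 (from standard normal table)

Standard error: SE = σ/√n = 6/√100 = 0.600000

Margin of error: E = z* × SE = 2.576 × 0.600000 = 1.5456

Z-interval: x̄ ± E = 45 ± 1.5456 = (43.4544, 46.5456)

Rounded to 2 decimal places:

(43.45, 46.55)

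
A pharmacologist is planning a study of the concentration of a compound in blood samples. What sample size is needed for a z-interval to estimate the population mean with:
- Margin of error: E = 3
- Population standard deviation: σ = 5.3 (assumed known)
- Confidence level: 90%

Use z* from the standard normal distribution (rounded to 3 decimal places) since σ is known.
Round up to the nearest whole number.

Using z* since population σ is known (z-interval formula).

For 90% confidence, z* = 1.645 (from standard normal table)

Sample size formula for z-interval: n = (z*σ/E)²

n = (1.645 × 5.3 / 3)²
  = (2.906167)²
  = 8.4458

Round up to the nearest whole number: n = 9

9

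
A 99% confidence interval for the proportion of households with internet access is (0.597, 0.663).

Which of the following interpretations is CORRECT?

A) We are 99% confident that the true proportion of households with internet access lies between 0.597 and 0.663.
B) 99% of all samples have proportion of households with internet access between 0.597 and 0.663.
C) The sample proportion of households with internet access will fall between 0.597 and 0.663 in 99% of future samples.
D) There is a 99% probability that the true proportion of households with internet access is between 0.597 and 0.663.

A confidence interval represents our confidence in the procedure, not a probability statement about the parameter.

Key concept: If we repeated this sampling process many times and computed a 99% CI each time, about 99% of those intervals would contain the true population parameter.

For this specific interval (0.597, 0.663):
- Midpoint (point estimate): 0.63
- Margin of error: 0.033

The correct interpretation is the one stating confidence that the true parameter lies in the interval — option A.

A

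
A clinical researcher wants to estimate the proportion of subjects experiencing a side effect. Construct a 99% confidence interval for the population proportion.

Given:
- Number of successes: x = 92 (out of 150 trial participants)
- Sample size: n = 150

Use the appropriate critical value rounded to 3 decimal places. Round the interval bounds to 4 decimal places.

Sample proportion: p̂ = 92/150 = 0.613333

Check conditions for normal approximation:
  np̂ = 92 ≥ 10 ✓
  n(1-p̂) = 58 ≥ 10 ✓

The sample is large enough, so use a z-interval (normal approximation) for the proportion.

For 99% confidence, z* = 2.576 (from standard normal table)

Standard error: SE = √(p̂(1-p̂)/n) = √(0.613333×0.386667/150) = 0.03976226

Margin of error: E = z* × SE = 2.576 × 0.03976226 = 0.102428

Z-interval: p̂ ± E = 0.613333 ± 0.102428 = (0.510906, 0.715761)

Rounded to 4 decimal places:

(0.5109, 0.7158)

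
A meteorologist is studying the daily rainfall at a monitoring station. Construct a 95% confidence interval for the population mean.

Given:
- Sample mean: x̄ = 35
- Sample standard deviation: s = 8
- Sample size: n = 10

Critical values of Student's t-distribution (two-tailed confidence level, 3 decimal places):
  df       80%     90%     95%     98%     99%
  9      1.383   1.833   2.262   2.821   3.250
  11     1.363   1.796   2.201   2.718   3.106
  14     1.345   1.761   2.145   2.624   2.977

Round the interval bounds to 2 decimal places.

The population standard deviation σ is unknown (only the sample standard deviation s is given), so use a t-interval with df = n - 1 = 10 - 1 = 9.

For 95% confidence with df = 9, t* = 2.262 (from t-table)

Standard error: SE = s/√n = 8/√10 = 2.529822

Margin of error: E = t* × SE = 2.262 × 2.529822 = 5.7225

T-interval: x̄ ± E = 35 ± 5.7225 = (29.2775, 40.7225)

Rounded to 2 decimal places:

(29.28, 40.72)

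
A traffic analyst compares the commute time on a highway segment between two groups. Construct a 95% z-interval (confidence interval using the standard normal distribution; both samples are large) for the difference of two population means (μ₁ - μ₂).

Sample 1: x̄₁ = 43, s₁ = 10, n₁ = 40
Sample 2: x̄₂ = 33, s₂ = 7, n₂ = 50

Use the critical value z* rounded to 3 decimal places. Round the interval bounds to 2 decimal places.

Both samples are large (n₁ = 40 ≥ 30, n₂ = 50 ≥ 30), so a z-interval for the difference of means applies.

Point estimate: x̄₁ - x̄₂ = 43 - 33 = 10

Standard error: SE = √(s₁²/n₁ + s₂²/n₂)
= √(10²/40 + 7²/50)
= √(2.500000 + 0.980000)
= 1.865476

For 95% confidence, z* = 1.96 (from standard normal table)
Margin of error: E = z* × SE = 1.96 × 1.865476 = 3.6563

Z-interval: (x̄₁ - x̄₂) ± E = 10 ± 3.6563 = (6.3437, 13.6563)

Rounded to 2 decimal places:

(6.34, 13.66)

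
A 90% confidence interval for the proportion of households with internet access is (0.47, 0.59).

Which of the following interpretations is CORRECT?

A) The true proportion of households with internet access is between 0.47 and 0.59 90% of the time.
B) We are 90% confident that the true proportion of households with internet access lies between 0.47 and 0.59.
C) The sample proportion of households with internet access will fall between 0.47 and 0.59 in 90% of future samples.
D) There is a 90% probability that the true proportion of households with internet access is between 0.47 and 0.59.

A confidence interval represents our confidence in the procedure, not a probability statement about the parameter.

Key concept: If we repeated this sampling process many times and computed a 90% CI each time, about 90% of those intervals would contain the true population parameter.

For this specific interval (0.47, 0.59):
- Midpoint (point estimate): 0.53
- Margin of error: 0.06

The correct interpretation is the one stating confidence that the true parameter lies in the interval — option B.

B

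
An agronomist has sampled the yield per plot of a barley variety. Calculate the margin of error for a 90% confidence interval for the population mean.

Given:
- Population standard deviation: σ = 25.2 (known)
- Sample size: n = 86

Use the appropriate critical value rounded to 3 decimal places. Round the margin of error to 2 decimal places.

The population standard deviation σ is known, so use the z-interval margin of error formula.

For 90% confidence, z* = 1.645 (from standard normal table)

Margin of error formula for z-interval: E = z* × σ/√n

E = 1.645 × 25.2/√86
  = 1.645 × 2.717386
  = 4.4701

Rounded to 2 decimal places:

4.47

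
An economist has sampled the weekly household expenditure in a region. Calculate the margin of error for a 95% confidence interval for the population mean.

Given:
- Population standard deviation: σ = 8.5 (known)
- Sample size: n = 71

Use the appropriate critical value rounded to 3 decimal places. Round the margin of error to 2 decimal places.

The population standard deviation σ is known, so use the z-interval margin of error formula.

For 95% confidence, z* = 1.96 (from standard normal table)

Margin of error formula for z-interval: E = z* × σ/√n

E = 1.96 × 8.5/√71
  = 1.96 × 1.008764
  = 1.9772

Rounded to 2 decimal places:

1.98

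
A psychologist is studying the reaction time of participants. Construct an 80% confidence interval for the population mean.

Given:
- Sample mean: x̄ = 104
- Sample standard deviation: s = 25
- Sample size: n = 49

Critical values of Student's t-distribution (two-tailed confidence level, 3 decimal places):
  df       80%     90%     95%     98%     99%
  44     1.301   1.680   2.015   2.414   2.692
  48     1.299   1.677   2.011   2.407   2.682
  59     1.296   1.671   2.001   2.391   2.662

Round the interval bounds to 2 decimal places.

The population standard deviation σ is unknown (only the sample standard deviation s is given), so use a t-interval with df = n - 1 = 49 - 1 = 48.

For 80% confidence with df = 48, t* = 1.299 (from t-table)

Standard error: SE = s/√n = 25/√49 = 3.571429

Margin of error: E = t* × SE = 1.299 × 3.571429 = 4.6393

T-interval: x̄ ± E = 104 ± 4.6393 = (99.3607, 108.6393)

Rounded to 2 decimal places:

(99.36, 108.64)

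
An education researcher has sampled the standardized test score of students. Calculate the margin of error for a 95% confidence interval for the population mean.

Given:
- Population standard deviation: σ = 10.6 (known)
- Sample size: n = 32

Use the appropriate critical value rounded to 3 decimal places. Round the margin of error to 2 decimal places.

The population standard deviation σ is known, so use the z-interval margin of error formula.

For 95% confidence, z* = 1.96 (from standard normal table)

Margin of error formula for z-interval: E = z* × σ/√n

E = 1.96 × 10.6/√32
  = 1.96 × 1.873833
  = 3.6727

Rounded to 2 decimal places:

3.67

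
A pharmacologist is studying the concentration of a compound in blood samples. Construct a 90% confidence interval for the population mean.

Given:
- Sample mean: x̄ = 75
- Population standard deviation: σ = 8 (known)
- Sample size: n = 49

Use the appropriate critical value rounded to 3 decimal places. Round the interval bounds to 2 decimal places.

The population standard deviation σ is known, so use a z-interval (standard normal critical value).

For 90% confidence, z* = 1.645 (from standard normal table)

Standard error: SE = σ/√n = 8/√49 = 1.142857

Margin of error: E = z* × SE = 1.645 × 1.142857 = 1.8800

Z-interval: x̄ ± E = 75 ± 1.8800 = (73.1200, 76.8800)

Rounded to 2 decimal places:

(73.12, 76.88)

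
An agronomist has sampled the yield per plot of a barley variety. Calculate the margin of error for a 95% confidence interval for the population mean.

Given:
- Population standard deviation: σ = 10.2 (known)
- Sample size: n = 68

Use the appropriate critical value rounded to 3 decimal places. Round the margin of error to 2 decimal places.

The population standard deviation σ is known, so use the z-interval margin of error formula.

For 95% confidence, z* = 1.96 (from standard normal table)

Margin of error formula for z-interval: E = z* × σ/√n

E = 1.96 × 10.2/√68
  = 1.96 × 1.236932
  = 2.4244

Rounded to 2 decimal places:

2.42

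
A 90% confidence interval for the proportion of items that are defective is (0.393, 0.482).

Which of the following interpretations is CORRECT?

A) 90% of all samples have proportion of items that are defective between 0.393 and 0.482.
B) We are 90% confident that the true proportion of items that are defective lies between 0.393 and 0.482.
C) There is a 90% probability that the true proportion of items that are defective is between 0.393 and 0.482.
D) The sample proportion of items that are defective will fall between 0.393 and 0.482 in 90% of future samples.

A confidence interval represents our confidence in the procedure, not a probability statement about the parameter.

Key concept: If we repeated this sampling process many times and computed a 90% CI each time, about 90% of those intervals would contain the true population parameter.

For this specific interval (0.393, 0.482):
- Midpoint (point estimate): 0.4375
- Margin of error: 0.0445

The correct interpretation is the one stating confidence that the true parameter lies in the interval — option B.

B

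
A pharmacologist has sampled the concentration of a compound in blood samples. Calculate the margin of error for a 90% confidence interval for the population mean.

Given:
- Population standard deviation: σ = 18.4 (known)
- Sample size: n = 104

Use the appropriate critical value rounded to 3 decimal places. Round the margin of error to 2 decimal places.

The population standard deviation σ is known, so use the z-interval margin of error formula.

For 90% confidence, z* = 1.645 (from standard normal table)

Margin of error formula for z-interval: E = z* × σ/√n

E = 1.645 × 18.4/√104
  = 1.645 × 1.804268
  = 2.9680

Rounded to 2 decimal places:

2.97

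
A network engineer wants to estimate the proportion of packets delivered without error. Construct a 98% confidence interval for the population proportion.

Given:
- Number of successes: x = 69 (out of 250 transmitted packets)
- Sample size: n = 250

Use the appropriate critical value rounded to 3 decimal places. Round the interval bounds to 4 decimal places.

Sample proportion: p̂ = 69/250 = 0.276000

Check conditions for normal approximation:
  np̂ = 69 ≥ 10 ✓
  n(1-p̂) = 181 ≥ 10 ✓

The sample is large enough, so use a z-interval (normal approximation) for the proportion.

For 98% confidence, z* = 2.326 (from standard normal table)

Standard error: SE = √(p̂(1-p̂)/n) = √(0.276000×0.724000/250) = 0.02827182

Margin of error: E = z* × SE = 2.326 × 0.02827182 = 0.065760

Z-interval: p̂ ± E = 0.276000 ± 0.065760 = (0.210240, 0.341760)

Rounded to 4 decimal places:

(0.2102, 0.3418)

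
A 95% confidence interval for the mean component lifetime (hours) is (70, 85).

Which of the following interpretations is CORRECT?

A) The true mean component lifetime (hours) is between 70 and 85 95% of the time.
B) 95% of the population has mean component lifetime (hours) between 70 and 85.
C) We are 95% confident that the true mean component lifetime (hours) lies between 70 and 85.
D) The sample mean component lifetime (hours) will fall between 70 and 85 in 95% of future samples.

A confidence interval represents our confidence in the procedure, not a probability statement about the parameter.

Key concept: If we repeated this sampling process many times and computed a 95% CI each time, about 95% of those intervals would contain the true population parameter.

For this specific interval (70, 85):
- Midpoint (point estimate): 77.5
- Margin of error: 7.5

The correct interpretation is the one stating confidence that the true parameter lies in the interval — option C.

C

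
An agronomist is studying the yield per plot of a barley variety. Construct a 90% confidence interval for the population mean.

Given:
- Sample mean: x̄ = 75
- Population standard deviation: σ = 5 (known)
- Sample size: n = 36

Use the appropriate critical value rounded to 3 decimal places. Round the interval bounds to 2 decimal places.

The population standard deviation σ is known, so use a z-interval (standard normal critical value).

For 90% confidence, z* = 1.645 (from standard normal table)

Standard error: SE = σ/√n = 5/√36 = 0.833333

Margin of error: E = z* × SE = 1.645 × 0.833333 = 1.3708

Z-interval: x̄ ± E = 75 ± 1.3708 = (73.6292, 76.3708)

Rounded to 2 decimal places:

(73.63, 76.37)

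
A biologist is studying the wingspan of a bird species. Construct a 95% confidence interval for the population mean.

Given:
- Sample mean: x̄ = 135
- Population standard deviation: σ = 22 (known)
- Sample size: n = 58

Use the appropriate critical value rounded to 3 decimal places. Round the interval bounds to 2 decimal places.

The population standard deviation σ is known, so use a z-interval (standard normal critical value).

For 95% confidence, z* = 1.96 (from standard normal table)

Standard error: SE = σ/√n = 22/√58 = 2.888742

Margin of error: E = z* × SE = 1.96 × 2.888742 = 5.6619

Z-interval: x̄ ± E = 135 ± 5.6619 = (129.3381, 140.6619)

Rounded to 2 decimal places:

(129.34, 140.66)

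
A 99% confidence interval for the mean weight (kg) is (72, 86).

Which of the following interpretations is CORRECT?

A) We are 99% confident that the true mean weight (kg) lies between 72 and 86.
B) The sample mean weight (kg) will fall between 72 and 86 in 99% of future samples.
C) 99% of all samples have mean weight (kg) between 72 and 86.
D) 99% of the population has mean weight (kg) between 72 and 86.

A confidence interval represents our confidence in the procedure, not a probability statement about the parameter.

Key concept: If we repeated this sampling process many times and computed a 99% CI each time, about 99% of those intervals would contain the true population parameter.

For this specific interval (72, 86):
- Midpoint (point estimate): 79
- Margin of error: 7

The correct interpretation is the one stating confidence that the true parameter lies in the interval — option A.

A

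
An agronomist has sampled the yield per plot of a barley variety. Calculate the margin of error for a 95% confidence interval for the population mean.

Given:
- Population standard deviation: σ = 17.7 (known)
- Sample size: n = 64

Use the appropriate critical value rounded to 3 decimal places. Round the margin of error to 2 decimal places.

The population standard deviation σ is known, so use the z-interval margin of error formula.

For 95% confidence, z* = 1.96 (from standard normal table)

Margin of error formula for z-interval: E = z* × σ/√n

E = 1.96 × 17.7/√64
  = 1.96 × 2.212500
  = 4.3365

Rounded to 2 decimal places:

4.34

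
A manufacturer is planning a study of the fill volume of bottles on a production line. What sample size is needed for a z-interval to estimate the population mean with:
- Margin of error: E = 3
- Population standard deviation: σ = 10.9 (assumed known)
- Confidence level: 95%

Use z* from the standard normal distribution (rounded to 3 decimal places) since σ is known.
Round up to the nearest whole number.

Using z* since population σ is known (z-interval formula).

For 95% confidence, z* = 1.96 (from standard normal table)

Sample size formula for z-interval: n = (z*σ/E)²

n = (1.96 × 10.9 / 3)²
  = (7.121333)²
  = 50.7134

Round up to the nearest whole number: n = 51

51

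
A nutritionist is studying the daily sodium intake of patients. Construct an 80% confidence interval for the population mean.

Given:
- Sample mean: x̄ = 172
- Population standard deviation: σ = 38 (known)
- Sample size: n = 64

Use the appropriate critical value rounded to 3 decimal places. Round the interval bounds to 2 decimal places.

The population standard deviation σ is known, so use a z-interval (standard normal critical value).

For 80% confidence, z* = 1.282 (from standard normal table)

Standard error: SE = σ/√n = 38/√64 = 4.750000

Margin of error: E = z* × SE = 1.282 × 4.750000 = 6.0895

Z-interval: x̄ ± E = 172 ± 6.0895 = (165.9105, 178.0895)

Rounded to 2 decimal places:

(165.91, 178.09)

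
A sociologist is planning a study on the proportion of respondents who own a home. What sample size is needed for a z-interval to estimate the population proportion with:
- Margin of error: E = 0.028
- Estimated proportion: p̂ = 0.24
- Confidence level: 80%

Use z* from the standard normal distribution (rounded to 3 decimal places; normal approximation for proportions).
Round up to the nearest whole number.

Using z* for proportion z-interval (normal approximation).

For 80% confidence, z* = 1.282 (from standard normal table)

Sample size formula for proportion z-interval: n = z*²p̂(1-p̂)/E²

n = 1.282² × 0.24 × 0.76 / 0.028²
  = 1.643524 × 0.1824 / 0.000784
  = 382.3709

Round up to the nearest whole number: n = 383

383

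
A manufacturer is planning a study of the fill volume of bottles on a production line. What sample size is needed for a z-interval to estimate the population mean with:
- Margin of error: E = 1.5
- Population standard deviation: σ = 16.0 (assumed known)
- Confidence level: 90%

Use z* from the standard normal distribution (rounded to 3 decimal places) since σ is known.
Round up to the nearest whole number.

Using z* since population σ is known (z-interval formula).

For 90% confidence, z* = 1.645 (from standard normal table)

Sample size formula for z-interval: n = (z*σ/E)²

n = (1.645 × 16.0 / 1.5)²
  = (17.546667)²
  = 307.8855

Round up to the nearest whole number: n = 308

308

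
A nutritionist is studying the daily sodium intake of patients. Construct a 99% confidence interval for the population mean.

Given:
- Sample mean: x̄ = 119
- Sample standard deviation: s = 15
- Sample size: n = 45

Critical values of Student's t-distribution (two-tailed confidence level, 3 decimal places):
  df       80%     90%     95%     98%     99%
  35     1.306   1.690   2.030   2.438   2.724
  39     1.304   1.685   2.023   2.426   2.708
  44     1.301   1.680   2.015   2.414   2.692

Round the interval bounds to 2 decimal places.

The population standard deviation σ is unknown (only the sample standard deviation s is given), so use a t-interval with df = n - 1 = 45 - 1 = 44.

For 99% confidence with df = 44, t* = 2.692 (from t-table)

Standard error: SE = s/√n = 15/√45 = 2.236068

Margin of error: E = t* × SE = 2.692 × 2.236068 = 6.0195

T-interval: x̄ ± E = 119 ± 6.0195 = (112.9805, 125.0195)

Rounded to 2 decimal places:

(112.98, 125.02)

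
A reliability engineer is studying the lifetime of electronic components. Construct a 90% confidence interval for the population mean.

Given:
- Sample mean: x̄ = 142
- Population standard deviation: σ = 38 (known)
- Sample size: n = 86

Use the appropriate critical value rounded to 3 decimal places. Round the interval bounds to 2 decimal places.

The population standard deviation σ is known, so use a z-interval (standard normal critical value).

For 90% confidence, z* = 1.645 (from standard normal table)

Standard error: SE = σ/√n = 38/√86 = 4.097645

Margin of error: E = z* × SE = 1.645 × 4.097645 = 6.7406

Z-interval: x̄ ± E = 142 ± 6.7406 = (135.2594, 148.7406)

Rounded to 2 decimal places:

(135.26, 148.74)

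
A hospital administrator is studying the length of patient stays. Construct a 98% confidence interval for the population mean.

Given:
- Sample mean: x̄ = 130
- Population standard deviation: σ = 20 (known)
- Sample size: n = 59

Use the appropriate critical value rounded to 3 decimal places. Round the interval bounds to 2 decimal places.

The population standard deviation σ is known, so use a z-interval (standard normal critical value).

For 98% confidence, z* = 2.326 (from standard normal table)

Standard error: SE = σ/√n = 20/√59 = 2.603778

Margin of error: E = z* × SE = 2.326 × 2.603778 = 6.0564

Z-interval: x̄ ± E = 130 ± 6.0564 = (123.9436, 136.0564)

Rounded to 2 decimal places:

(123.94, 136.06)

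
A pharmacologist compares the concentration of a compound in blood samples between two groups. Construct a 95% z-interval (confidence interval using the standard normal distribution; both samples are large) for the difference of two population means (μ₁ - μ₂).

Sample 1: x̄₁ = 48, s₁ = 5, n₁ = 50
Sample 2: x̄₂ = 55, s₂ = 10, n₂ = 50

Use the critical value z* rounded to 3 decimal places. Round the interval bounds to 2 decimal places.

Both samples are large (n₁ = 50 ≥ 30, n₂ = 50 ≥ 30), so a z-interval for the difference of means applies.

Point estimate: x̄₁ - x̄₂ = 48 - 55 = -7

Standard error: SE = √(s₁²/n₁ + s₂²/n₂)
= √(5²/50 + 10²/50)
= √(0.500000 + 2.000000)
= 1.581139

For 95% confidence, z* = 1.96 (from standard normal table)
Margin of error: E = z* × SE = 1.96 × 1.581139 = 3.0990

Z-interval: (x̄₁ - x̄₂) ± E = -7 ± 3.0990 = (-10.0990, -3.9010)

Rounded to 2 decimal places:

(-10.10, -3.90)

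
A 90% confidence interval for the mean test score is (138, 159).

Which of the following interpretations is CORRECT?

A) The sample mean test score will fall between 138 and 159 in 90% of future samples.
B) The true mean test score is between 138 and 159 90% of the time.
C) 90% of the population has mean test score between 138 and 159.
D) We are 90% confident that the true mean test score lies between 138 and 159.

A confidence interval represents our confidence in the procedure, not a probability statement about the parameter.

Key concept: If we repeated this sampling process many times and computed a 90% CI each time, about 90% of those intervals would contain the true population parameter.

For this specific interval (138, 159):
- Midpoint (point estimate): 148.5
- Margin of error: 10.5

The correct interpretation is the one stating confidence that the true parameter lies in the interval — option D.

D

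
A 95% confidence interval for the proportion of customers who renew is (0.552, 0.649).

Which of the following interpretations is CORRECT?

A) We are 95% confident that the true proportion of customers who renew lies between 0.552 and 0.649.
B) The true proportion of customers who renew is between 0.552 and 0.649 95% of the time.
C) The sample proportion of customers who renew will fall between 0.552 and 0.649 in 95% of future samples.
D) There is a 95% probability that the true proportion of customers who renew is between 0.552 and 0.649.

A confidence interval represents our confidence in the procedure, not a probability statement about the parameter.

Key concept: If we repeated this sampling process many times and computed a 95% CI each time, about 95% of those intervals would contain the true population parameter.

For this specific interval (0.552, 0.649):
- Midpoint (point estimate): 0.6005
- Margin of error: 0.0485

The correct interpretation is the one stating confidence that the true parameter lies in the interval — option A.

A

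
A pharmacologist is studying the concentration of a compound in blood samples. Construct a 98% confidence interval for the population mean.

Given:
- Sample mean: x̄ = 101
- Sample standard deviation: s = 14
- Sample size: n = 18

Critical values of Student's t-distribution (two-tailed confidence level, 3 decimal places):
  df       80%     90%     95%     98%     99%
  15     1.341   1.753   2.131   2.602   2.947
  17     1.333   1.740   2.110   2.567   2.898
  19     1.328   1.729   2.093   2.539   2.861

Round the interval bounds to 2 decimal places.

The population standard deviation σ is unknown (only the sample standard deviation s is given), so use a t-interval with df = n - 1 = 18 - 1 = 17.

For 98% confidence with df = 17, t* = 2.567 (from t-table)

Standard error: SE = s/√n = 14/√18 = 3.299832

Margin of error: E = t* × SE = 2.567 × 3.299832 = 8.4707

T-interval: x̄ ± E = 101 ± 8.4707 = (92.5293, 109.4707)

Rounded to 2 decimal places:

(92.53, 109.47)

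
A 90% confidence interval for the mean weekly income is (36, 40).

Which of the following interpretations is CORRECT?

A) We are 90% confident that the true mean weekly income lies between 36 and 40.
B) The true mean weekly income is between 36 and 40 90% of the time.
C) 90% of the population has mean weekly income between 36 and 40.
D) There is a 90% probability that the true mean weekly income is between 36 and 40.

A confidence interval represents our confidence in the procedure, not a probability statement about the parameter.

Key concept: If we repeated this sampling process many times and computed a 90% CI each time, about 90% of those intervals would contain the true population parameter.

For this specific interval (36, 40):
- Midpoint (point estimate): 38
- Margin of error: 2

The correct interpretation is the one stating confidence that the true parameter lies in the interval — option A.

A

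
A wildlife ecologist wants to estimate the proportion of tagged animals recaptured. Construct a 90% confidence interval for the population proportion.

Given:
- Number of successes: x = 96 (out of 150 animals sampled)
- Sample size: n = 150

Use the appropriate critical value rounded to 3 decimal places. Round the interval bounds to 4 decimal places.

Sample proportion: p̂ = 96/150 = 0.640000

Check conditions for normal approximation:
  np̂ = 96 ≥ 10 ✓
  n(1-p̂) = 54 ≥ 10 ✓

The sample is large enough, so use a z-interval (normal approximation) for the proportion.

For 90% confidence, z* = 1.645 (from standard normal table)

Standard error: SE = √(p̂(1-p̂)/n) = √(0.640000×0.360000/150) = 0.03919184

Margin of error: E = z* × SE = 1.645 × 0.03919184 = 0.064471

Z-interval: p̂ ± E = 0.640000 ± 0.064471 = (0.575529, 0.704471)

Rounded to 4 decimal places:

(0.5755, 0.7045)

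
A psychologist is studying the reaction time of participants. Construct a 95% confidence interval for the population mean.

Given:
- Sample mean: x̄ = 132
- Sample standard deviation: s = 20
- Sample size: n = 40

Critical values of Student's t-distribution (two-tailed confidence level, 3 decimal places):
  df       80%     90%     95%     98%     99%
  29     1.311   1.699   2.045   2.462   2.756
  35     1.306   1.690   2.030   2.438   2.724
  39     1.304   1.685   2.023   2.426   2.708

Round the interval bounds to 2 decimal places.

The population standard deviation σ is unknown (only the sample standard deviation s is given), so use a t-interval with df = n - 1 = 40 - 1 = 39.

For 95% confidence with df = 39, t* = 2.023 (from t-table)

Standard error: SE = s/√n = 20/√40 = 3.162278

Margin of error: E = t* × SE = 2.023 × 3.162278 = 6.3973

T-interval: x̄ ± E = 132 ± 6.3973 = (125.6027, 138.3973)

Rounded to 2 decimal places:

(125.60, 138.40)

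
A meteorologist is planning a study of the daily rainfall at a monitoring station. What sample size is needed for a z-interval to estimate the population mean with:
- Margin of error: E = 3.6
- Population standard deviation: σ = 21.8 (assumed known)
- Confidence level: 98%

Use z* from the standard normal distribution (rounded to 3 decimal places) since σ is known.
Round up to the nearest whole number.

Using z* since population σ is known (z-interval formula).

For 98% confidence, z* = 2.326 (from standard normal table)

Sample size formula for z-interval: n = (z*σ/E)²

n = (2.326 × 21.8 / 3.6)²
  = (14.085222)²
  = 198.3935

Round up to the nearest whole number: n = 199

199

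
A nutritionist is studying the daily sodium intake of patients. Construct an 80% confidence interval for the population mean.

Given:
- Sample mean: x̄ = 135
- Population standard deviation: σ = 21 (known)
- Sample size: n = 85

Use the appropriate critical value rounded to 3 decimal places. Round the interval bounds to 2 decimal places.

The population standard deviation σ is known, so use a z-interval (standard normal critical value).

For 80% confidence, z* = 1.282 (from standard normal table)

Standard error: SE = σ/√n = 21/√85 = 2.277770

Margin of error: E = z* × SE = 1.282 × 2.277770 = 2.9201

Z-interval: x̄ ± E = 135 ± 2.9201 = (132.0799, 137.9201)

Rounded to 2 decimal places:

(132.08, 137.92)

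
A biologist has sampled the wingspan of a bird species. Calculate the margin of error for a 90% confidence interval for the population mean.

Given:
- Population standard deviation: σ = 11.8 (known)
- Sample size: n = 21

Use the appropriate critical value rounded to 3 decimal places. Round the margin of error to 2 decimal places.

The population standard deviation σ is known, so use the z-interval margin of error formula.

For 90% confidence, z* = 1.645 (from standard normal table)

Margin of error formula for z-interval: E = z* × σ/√n

E = 1.645 × 11.8/√21
  = 1.645 × 2.574971
  = 4.2358

Rounded to 2 decimal places:

4.24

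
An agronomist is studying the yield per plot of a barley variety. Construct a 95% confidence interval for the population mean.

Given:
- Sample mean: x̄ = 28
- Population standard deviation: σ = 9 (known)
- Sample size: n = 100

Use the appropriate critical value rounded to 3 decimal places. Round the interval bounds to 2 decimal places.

The population standard deviation σ is known, so use a z-interval (standard normal critical value).

For 95% confidence, z* = 1.96 (from standard normal table)

Standard error: SE = σ/√n = 9/√100 = 0.900000

Margin of error: E = z* × SE = 1.96 × 0.900000 = 1.7640

Z-interval: x̄ ± E = 28 ± 1.7640 = (26.2360, 29.7640)

Rounded to 2 decimal places:

(26.24, 29.76)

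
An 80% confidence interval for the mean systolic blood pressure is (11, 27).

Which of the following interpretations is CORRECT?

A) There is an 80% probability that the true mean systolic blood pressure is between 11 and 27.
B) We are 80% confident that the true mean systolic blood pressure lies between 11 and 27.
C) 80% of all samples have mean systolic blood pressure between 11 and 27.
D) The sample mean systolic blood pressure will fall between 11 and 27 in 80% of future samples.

A confidence interval represents our confidence in the procedure, not a probability statement about the parameter.

Key concept: If we repeated this sampling process many times and computed an 80% CI each time, about 80% of those intervals would contain the true population parameter.

For this specific interval (11, 27):
- Midpoint (point estimate): 19
- Margin of error: 8

The correct interpretation is the one stating confidence that the true parameter lies in the interval — option B.

B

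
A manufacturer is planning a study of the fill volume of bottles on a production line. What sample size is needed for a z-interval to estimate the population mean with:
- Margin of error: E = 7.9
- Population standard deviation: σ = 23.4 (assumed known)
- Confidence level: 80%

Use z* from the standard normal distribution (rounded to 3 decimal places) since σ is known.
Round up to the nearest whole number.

Using z* since population σ is known (z-interval formula).

For 80% confidence, z* = 1.282 (from standard normal table)

Sample size formula for z-interval: n = (z*σ/E)²

n = (1.282 × 23.4 / 7.9)²
  = (3.797316)²
  = 14.4196

Round up to the nearest whole number: n = 15

15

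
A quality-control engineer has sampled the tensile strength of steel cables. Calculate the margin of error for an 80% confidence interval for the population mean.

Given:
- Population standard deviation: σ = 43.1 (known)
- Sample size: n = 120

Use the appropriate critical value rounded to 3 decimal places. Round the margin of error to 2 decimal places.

The population standard deviation σ is known, so use the z-interval margin of error formula.

For 80% confidence, z* = 1.282 (from standard normal table)

Margin of error formula for z-interval: E = z* × σ/√n

E = 1.282 × 43.1/√120
  = 1.282 × 3.934474
  = 5.0440

Rounded to 2 decimal places:

5.04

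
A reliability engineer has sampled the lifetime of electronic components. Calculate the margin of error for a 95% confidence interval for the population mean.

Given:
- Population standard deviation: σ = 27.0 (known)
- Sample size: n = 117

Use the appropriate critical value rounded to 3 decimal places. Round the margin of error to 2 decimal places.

The population standard deviation σ is known, so use the z-interval margin of error formula.

For 95% confidence, z* = 1.96 (from standard normal table)

Margin of error formula for z-interval: E = z* × σ/√n

E = 1.96 × 27.0/√117
  = 1.96 × 2.496151
  = 4.8925

Rounded to 2 decimal places:

4.89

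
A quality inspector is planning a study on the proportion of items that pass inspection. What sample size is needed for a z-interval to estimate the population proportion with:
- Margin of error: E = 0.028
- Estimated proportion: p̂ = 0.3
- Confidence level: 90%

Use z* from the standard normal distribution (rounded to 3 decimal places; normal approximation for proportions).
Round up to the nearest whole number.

Using z* for proportion z-interval (normal approximation).

For 90% confidence, z* = 1.645 (from standard normal table)

Sample size formula for proportion z-interval: n = z*²p̂(1-p̂)/E²

n = 1.645² × 0.3 × 0.7 / 0.028²
  = 2.706025 × 0.21 / 0.000784
  = 724.8281

Round up to the nearest whole number: n = 725

725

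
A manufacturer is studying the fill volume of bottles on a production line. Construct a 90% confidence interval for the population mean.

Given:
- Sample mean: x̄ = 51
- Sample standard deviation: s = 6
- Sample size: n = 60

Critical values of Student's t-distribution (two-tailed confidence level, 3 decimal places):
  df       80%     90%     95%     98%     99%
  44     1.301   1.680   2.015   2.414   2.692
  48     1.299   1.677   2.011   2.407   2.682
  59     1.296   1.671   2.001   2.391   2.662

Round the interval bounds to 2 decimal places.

The population standard deviation σ is unknown (only the sample standard deviation s is given), so use a t-interval with df = n - 1 = 60 - 1 = 59.

For 90% confidence with df = 59, t* = 1.671 (from t-table)

Standard error: SE = s/√n = 6/√60 = 0.774597

Margin of error: E = t* × SE = 1.671 × 0.774597 = 1.2944

T-interval: x̄ ± E = 51 ± 1.2944 = (49.7056, 52.2944)

Rounded to 2 decimal places:

(49.71, 52.29)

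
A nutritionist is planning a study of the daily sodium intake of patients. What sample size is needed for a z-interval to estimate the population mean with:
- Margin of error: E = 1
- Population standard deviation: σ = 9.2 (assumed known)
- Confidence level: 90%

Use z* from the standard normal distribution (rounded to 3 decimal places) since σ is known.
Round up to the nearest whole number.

Using z* since population σ is known (z-interval formula).

For 90% confidence, z* = 1.645 (from standard normal table)

Sample size formula for z-interval: n = (z*σ/E)²

n = (1.645 × 9.2 / 1)²
  = (15.134000)²
  = 229.0380

Round up to the nearest whole number: n = 230

230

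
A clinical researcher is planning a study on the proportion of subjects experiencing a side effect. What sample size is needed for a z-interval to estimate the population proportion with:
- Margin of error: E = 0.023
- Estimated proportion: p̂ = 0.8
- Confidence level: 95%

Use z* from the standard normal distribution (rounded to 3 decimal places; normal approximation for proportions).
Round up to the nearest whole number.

Using z* for proportion z-interval (normal approximation).

For 95% confidence, z* = 1.96 (from standard normal table)

Sample size formula for proportion z-interval: n = z*²p̂(1-p̂)/E²

n = 1.96² × 0.8 × 0.2 / 0.023²
  = 3.8416 × 0.16 / 0.000529
  = 1161.9206

Round up to the nearest whole number: n = 1162

1162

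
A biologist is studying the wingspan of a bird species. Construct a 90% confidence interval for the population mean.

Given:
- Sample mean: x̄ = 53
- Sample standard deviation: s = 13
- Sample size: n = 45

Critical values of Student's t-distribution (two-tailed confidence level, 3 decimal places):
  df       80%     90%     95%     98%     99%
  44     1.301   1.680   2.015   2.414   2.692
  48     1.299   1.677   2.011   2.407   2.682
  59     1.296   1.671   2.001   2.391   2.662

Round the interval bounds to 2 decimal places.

The population standard deviation σ is unknown (only the sample standard deviation s is given), so use a t-interval with df = n - 1 = 45 - 1 = 44.

For 90% confidence with df = 44, t* = 1.680 (from t-table)

Standard error: SE = s/√n = 13/√45 = 1.937926

Margin of error: E = t* × SE = 1.680 × 1.937926 = 3.2557

T-interval: x̄ ± E = 53 ± 3.2557 = (49.7443, 56.2557)

Rounded to 2 decimal places:

(49.74, 56.26)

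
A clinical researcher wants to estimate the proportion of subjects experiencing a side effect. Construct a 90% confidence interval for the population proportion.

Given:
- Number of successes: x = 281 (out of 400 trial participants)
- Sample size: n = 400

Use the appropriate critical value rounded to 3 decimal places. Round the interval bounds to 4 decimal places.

Sample proportion: p̂ = 281/400 = 0.702500

Check conditions for normal approximation:
  np̂ = 281 ≥ 10 ✓
  n(1-p̂) = 119 ≥ 10 ✓

The sample is large enough, so use a z-interval (normal approximation) for the proportion.

For 90% confidence, z* = 1.645 (from standard normal table)

Standard error: SE = √(p̂(1-p̂)/n) = √(0.702500×0.297500/400) = 0.02285792

Margin of error: E = z* × SE = 1.645 × 0.02285792 = 0.037601

Z-interval: p̂ ± E = 0.702500 ± 0.037601 = (0.664899, 0.740101)

Rounded to 4 decimal places:

(0.6649, 0.7401)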